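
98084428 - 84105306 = 13979122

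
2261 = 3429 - 1168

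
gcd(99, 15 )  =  3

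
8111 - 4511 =3600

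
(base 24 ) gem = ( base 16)2566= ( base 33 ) 8Q4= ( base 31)9TQ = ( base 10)9574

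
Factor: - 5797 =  - 11^1*17^1*31^1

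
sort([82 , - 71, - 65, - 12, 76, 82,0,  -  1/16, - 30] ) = [-71,-65, - 30, - 12, - 1/16,0,76,82,82] 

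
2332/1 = 2332 = 2332.00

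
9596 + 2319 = 11915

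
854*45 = 38430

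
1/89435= 1/89435 = 0.00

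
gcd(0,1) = 1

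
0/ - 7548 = 0/1 = - 0.00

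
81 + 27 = 108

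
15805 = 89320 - 73515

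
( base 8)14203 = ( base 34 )5ej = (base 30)6T5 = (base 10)6275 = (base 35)54a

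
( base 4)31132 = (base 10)862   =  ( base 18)2BG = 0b1101011110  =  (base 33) Q4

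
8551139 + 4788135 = 13339274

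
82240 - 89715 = -7475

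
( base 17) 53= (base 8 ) 130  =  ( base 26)3A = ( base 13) 6A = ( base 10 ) 88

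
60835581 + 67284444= 128120025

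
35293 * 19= 670567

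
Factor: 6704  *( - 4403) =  - 29517712 = - 2^4*7^1 *17^1*37^1*419^1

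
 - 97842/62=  - 48921/31 =- 1578.10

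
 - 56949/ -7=8135+ 4/7 = 8135.57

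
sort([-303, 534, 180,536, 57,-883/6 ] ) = [ - 303, - 883/6, 57, 180, 534,  536]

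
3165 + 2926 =6091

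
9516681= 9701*981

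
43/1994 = 43/1994 = 0.02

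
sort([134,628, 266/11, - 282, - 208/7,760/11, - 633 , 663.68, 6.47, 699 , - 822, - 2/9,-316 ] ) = [- 822 ,-633, - 316, - 282, - 208/7,  -  2/9, 6.47, 266/11,  760/11, 134, 628, 663.68,699]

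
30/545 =6/109 =0.06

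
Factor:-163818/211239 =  - 38/49=- 2^1*7^ ( - 2 )*19^1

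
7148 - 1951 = 5197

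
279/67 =4 + 11/67 = 4.16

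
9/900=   1/100 = 0.01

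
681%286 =109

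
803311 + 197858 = 1001169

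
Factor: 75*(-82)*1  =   - 6150 = -2^1*3^1*5^2 * 41^1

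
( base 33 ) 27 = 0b1001001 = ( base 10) 73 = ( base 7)133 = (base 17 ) 45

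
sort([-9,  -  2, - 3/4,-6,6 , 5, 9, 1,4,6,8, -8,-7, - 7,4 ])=[ - 9, - 8,-7,-7,-6, - 2,-3/4,1, 4,4,5,  6,6,8,  9]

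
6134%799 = 541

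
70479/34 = 2072+31/34 = 2072.91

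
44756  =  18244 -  - 26512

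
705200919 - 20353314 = 684847605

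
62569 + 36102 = 98671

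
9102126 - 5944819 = 3157307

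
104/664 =13/83 = 0.16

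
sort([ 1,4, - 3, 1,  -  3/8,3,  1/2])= [ - 3,-3/8,  1/2  ,  1, 1, 3,4 ]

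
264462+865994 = 1130456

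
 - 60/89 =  - 60/89 = -0.67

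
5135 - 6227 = -1092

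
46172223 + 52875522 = 99047745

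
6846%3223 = 400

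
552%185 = 182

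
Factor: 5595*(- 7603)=-42538785 = -3^1*5^1*373^1*7603^1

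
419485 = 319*1315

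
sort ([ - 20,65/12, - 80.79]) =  [ - 80.79,-20,65/12]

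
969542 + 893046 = 1862588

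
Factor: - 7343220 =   -  2^2*3^1*5^1*122387^1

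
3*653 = 1959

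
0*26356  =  0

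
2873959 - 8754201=-5880242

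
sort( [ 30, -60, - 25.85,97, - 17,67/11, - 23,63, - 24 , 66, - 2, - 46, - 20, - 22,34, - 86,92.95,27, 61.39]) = [ - 86, - 60 ,-46, - 25.85, - 24, - 23, - 22, - 20, - 17, - 2,  67/11, 27, 30 , 34,61.39,  63,66, 92.95, 97 ]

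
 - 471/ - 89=471/89 =5.29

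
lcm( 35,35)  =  35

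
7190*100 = 719000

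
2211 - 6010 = - 3799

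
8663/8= 8663/8 =1082.88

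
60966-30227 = 30739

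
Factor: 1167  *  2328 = 2^3*3^2 * 97^1*389^1 = 2716776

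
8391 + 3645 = 12036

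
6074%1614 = 1232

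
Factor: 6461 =7^1*13^1*71^1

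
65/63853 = 65/63853 = 0.00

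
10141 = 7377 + 2764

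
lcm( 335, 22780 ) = 22780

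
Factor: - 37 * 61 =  - 37^1*61^1 = -2257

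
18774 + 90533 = 109307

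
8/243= 8/243 = 0.03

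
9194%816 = 218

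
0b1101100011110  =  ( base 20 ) h72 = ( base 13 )3210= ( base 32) 6ou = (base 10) 6942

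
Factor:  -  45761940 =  - 2^2*3^2*5^1*7^1 * 36319^1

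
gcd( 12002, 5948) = 2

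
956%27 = 11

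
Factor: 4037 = 11^1*367^1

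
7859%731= 549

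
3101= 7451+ - 4350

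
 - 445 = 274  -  719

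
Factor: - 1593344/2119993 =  - 2^12*73^( - 1 )*113^( - 1)*257^( - 1)*389^1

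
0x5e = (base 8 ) 136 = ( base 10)94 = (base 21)4A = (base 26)3g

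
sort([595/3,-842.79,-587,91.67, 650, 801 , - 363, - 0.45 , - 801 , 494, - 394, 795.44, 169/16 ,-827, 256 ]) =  [ - 842.79 , - 827, - 801,  -  587,-394, - 363,-0.45, 169/16, 91.67,595/3, 256, 494,650, 795.44, 801 ] 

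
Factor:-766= -2^1*383^1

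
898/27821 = 898/27821 = 0.03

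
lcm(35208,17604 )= 35208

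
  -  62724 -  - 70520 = 7796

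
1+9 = 10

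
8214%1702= 1406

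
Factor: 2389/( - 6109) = - 41^ (-1)*149^( - 1)*2389^1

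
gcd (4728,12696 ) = 24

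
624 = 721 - 97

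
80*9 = 720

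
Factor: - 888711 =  - 3^1 * 296237^1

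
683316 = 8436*81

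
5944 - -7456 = 13400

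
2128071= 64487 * 33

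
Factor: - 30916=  -2^2*59^1 * 131^1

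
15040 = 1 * 15040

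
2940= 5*588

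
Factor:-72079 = -7^2*1471^1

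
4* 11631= 46524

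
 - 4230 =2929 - 7159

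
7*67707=473949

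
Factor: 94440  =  2^3*3^1 * 5^1*787^1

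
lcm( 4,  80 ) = 80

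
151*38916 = 5876316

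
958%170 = 108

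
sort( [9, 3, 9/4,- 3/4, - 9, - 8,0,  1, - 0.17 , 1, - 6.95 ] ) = [-9 ,- 8, - 6.95,-3/4, - 0.17,0, 1, 1,  9/4,3 , 9 ] 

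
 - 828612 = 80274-908886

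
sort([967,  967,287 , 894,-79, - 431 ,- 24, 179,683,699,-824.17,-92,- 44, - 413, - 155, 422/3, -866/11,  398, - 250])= [ - 824.17,-431, - 413, - 250, - 155 ,  -  92, - 79,- 866/11,-44 , - 24, 422/3, 179 , 287, 398, 683,699,894,967, 967]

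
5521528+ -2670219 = 2851309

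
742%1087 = 742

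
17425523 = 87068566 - 69643043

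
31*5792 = 179552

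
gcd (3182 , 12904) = 2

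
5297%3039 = 2258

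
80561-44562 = 35999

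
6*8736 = 52416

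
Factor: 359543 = 257^1 *1399^1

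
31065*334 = 10375710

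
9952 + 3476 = 13428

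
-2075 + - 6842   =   -8917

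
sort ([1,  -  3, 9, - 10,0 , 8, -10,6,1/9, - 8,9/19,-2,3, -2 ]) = [ - 10,-10 , - 8,-3,-2 , - 2, 0  ,  1/9,9/19,  1, 3,6,8,9]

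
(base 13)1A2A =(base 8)7523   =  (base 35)373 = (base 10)3923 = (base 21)8ih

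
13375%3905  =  1660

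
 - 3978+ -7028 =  -11006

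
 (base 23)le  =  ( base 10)497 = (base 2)111110001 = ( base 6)2145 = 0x1f1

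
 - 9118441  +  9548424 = 429983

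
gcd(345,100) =5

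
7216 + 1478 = 8694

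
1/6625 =1/6625 = 0.00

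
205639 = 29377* 7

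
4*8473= 33892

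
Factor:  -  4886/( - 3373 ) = 2^1*7^1*349^1*3373^( - 1 ) 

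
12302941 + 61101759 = 73404700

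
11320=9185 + 2135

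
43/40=1 + 3/40 = 1.07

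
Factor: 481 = 13^1*37^1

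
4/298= 2/149  =  0.01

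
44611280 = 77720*574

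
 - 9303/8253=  -2 + 343/393 = - 1.13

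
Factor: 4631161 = 281^1 * 16481^1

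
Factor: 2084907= 3^1*11^1*63179^1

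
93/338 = 93/338  =  0.28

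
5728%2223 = 1282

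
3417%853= 5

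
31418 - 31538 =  - 120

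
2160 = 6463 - 4303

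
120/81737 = 120/81737 = 0.00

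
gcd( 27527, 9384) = 1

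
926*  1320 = 1222320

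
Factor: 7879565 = 5^1*1575913^1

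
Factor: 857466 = 2^1*3^4*67^1*79^1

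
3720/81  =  45 + 25/27 = 45.93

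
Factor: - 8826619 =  - 1597^1 * 5527^1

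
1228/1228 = 1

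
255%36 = 3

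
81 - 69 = 12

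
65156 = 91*716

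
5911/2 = 2955 + 1/2 = 2955.50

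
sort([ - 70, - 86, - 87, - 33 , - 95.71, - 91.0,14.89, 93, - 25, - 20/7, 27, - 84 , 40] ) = [ - 95.71,-91.0, - 87,- 86, - 84, - 70,-33, - 25,-20/7, 14.89, 27, 40,  93 ] 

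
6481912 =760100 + 5721812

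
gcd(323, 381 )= 1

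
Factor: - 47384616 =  - 2^3*3^1*31^1*63689^1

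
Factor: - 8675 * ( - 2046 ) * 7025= 2^1 * 3^1  *  5^4 * 11^1 * 31^1 * 281^1*347^1 =124687076250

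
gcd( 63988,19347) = 1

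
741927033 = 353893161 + 388033872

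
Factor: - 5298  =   - 2^1 *3^1 * 883^1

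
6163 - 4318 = 1845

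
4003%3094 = 909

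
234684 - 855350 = - 620666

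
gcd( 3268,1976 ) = 76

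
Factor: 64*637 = 40768 = 2^6*7^2 * 13^1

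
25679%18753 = 6926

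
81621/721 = 81621/721 = 113.21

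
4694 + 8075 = 12769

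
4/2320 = 1/580 = 0.00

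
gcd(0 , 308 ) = 308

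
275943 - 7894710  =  -7618767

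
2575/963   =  2575/963= 2.67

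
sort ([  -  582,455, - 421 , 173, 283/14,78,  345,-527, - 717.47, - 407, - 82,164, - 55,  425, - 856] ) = [-856 ,-717.47,- 582,  -  527, - 421,  -  407, - 82, - 55,283/14,78 , 164,173,345,425,  455]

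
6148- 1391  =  4757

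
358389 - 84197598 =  - 83839209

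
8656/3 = 2885 + 1/3 = 2885.33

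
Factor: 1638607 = 59^1*27773^1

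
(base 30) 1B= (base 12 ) 35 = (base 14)2d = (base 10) 41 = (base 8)51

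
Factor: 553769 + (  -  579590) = -3^2 * 19^1*151^1 = - 25821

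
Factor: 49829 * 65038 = 3240778502 = 2^1*13^1*31^1*1049^1*3833^1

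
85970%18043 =13798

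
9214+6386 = 15600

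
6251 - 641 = 5610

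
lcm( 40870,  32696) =163480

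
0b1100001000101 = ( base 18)1133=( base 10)6213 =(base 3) 22112010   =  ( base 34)5cp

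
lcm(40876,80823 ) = 3556212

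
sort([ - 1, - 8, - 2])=[-8, - 2,-1 ]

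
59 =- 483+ 542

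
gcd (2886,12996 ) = 6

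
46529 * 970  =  45133130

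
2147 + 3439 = 5586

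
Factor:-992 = - 2^5*31^1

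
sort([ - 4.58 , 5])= [ - 4.58, 5] 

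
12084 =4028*3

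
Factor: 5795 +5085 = 2^7*5^1*17^1 = 10880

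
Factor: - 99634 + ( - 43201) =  - 5^1*7^2  *11^1*53^1 = - 142835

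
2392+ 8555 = 10947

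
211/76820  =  211/76820 =0.00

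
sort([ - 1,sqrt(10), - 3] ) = [-3, - 1, sqrt( 10 )]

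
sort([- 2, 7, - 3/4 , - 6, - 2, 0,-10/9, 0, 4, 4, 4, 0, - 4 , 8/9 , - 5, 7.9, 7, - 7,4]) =[  -  7,-6 , - 5, - 4, - 2 , - 2, - 10/9, - 3/4,0, 0,0,8/9,4,4,  4, 4, 7 , 7, 7.9]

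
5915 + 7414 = 13329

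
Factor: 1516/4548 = 1/3 = 3^( - 1 ) 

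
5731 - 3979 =1752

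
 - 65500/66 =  - 32750/33 = - 992.42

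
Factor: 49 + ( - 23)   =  2^1*13^1 = 26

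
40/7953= 40/7953 = 0.01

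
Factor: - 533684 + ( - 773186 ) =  - 1306870 = - 2^1*5^1*130687^1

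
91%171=91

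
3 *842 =2526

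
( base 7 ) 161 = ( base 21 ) 48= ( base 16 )5C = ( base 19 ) 4g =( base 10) 92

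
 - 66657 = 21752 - 88409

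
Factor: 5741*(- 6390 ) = - 36684990 = - 2^1*3^2*5^1*71^1*5741^1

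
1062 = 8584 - 7522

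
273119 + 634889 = 908008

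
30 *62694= 1880820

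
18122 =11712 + 6410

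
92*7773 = 715116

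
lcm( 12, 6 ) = 12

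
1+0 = 1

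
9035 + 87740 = 96775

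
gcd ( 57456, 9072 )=3024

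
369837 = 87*4251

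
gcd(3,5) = 1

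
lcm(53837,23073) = 161511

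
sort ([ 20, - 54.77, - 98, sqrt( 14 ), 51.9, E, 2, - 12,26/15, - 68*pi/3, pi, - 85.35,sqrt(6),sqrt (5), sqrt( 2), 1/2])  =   [ - 98, - 85.35 ,- 68*pi/3,  -  54.77, - 12,1/2, sqrt(2), 26/15, 2, sqrt(5), sqrt(6), E,pi, sqrt( 14 ), 20, 51.9] 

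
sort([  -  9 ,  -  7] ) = [-9,-7] 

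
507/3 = 169 = 169.00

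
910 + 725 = 1635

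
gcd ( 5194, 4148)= 2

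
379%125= 4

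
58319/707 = 58319/707 = 82.49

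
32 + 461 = 493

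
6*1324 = 7944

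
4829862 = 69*69998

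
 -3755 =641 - 4396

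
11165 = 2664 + 8501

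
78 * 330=25740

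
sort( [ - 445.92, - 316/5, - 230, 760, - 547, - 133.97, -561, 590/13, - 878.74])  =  [ - 878.74, - 561, - 547, - 445.92,-230, - 133.97 , - 316/5,  590/13, 760 ] 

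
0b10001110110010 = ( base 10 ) 9138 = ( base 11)6958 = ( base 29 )ap3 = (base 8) 21662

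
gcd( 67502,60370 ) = 2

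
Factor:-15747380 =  - 2^2 * 5^1 * 11^1*31^1*2309^1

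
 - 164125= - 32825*5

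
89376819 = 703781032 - 614404213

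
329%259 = 70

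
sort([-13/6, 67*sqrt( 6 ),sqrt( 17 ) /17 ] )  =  [-13/6,sqrt( 17) /17, 67*sqrt( 6)] 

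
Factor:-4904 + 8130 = 3226 = 2^1*1613^1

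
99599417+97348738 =196948155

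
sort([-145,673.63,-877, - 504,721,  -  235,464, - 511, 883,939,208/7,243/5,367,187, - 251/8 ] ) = [ - 877, - 511,- 504, - 235, - 145, - 251/8,208/7, 243/5,187,367 , 464,673.63,721,883, 939]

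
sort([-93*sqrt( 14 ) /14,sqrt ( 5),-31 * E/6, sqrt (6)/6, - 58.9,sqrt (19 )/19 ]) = [ - 58.9,-93*sqrt(14 )/14, - 31*E/6,sqrt(19 )/19,  sqrt ( 6)/6,  sqrt( 5) ]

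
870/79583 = 870/79583=0.01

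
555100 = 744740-189640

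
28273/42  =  673+1/6=673.17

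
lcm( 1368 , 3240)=61560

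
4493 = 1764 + 2729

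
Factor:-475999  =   - 367^1 * 1297^1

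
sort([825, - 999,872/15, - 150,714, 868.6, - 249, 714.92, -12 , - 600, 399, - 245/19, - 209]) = [ - 999, - 600, - 249, - 209, - 150,  -  245/19, - 12, 872/15,  399, 714, 714.92, 825,868.6 ] 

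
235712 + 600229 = 835941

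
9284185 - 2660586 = 6623599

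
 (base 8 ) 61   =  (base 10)49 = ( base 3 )1211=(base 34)1F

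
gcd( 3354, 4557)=3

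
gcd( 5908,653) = 1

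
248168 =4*62042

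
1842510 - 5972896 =-4130386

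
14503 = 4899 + 9604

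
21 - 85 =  - 64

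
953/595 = 1 + 358/595 = 1.60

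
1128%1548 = 1128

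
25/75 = 1/3 = 0.33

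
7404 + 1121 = 8525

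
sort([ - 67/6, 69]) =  [ - 67/6, 69]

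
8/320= 1/40 = 0.03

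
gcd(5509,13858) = 1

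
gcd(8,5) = 1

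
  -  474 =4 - 478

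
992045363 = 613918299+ 378127064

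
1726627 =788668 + 937959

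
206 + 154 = 360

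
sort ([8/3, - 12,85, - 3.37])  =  [-12, - 3.37,8/3, 85]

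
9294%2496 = 1806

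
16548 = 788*21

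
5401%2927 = 2474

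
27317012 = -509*( - 53668 ) 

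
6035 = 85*71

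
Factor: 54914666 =2^1*71^1 * 386723^1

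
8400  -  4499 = 3901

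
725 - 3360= - 2635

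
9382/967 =9382/967=9.70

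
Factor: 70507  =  70507^1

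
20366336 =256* 79556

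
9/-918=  - 1/102 = -0.01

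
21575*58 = 1251350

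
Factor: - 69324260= - 2^2*5^1*521^1*6653^1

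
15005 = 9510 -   -  5495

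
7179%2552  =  2075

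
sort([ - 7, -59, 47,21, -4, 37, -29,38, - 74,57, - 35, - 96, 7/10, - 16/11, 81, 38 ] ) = [-96,-74,  -  59,  -  35, - 29, - 7, - 4, - 16/11, 7/10,21, 37 , 38, 38 , 47, 57, 81]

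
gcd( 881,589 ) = 1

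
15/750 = 1/50 = 0.02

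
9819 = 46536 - 36717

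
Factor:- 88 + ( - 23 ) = -3^1*37^1 = - 111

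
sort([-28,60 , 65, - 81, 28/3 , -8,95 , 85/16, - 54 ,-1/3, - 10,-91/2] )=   [-81  , - 54, - 91/2, - 28, - 10, - 8,-1/3,85/16 , 28/3, 60, 65,95 ] 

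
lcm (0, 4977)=0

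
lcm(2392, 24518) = 98072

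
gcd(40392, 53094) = 6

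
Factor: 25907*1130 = 2^1*5^1*7^1*113^1 * 3701^1 = 29274910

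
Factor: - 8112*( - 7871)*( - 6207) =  - 2^4*3^2 * 13^2*17^1 * 463^1*2069^1 = - 396314169264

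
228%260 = 228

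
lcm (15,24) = 120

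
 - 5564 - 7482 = -13046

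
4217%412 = 97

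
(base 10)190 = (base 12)13A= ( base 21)91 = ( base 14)d8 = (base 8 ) 276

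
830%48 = 14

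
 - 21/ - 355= 21/355 = 0.06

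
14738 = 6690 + 8048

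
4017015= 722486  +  3294529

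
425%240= 185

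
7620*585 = 4457700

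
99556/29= 99556/29 = 3432.97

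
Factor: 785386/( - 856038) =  - 392693/428019 = - 3^( - 1 )*7^1 * 56099^1*142673^ ( - 1)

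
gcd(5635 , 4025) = 805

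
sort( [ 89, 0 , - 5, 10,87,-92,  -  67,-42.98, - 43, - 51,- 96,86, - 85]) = [ - 96, - 92, - 85,  -  67 ,-51,  -  43,-42.98,-5,0,10 , 86,87, 89]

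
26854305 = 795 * 33779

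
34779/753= 11593/251= 46.19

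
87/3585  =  29/1195 =0.02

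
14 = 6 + 8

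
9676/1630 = 4838/815 =5.94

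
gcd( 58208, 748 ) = 68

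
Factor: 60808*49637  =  2^3*7^2*11^1*691^1*1013^1= 3018326696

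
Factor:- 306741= - 3^1*59^1*1733^1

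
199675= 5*39935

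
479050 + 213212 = 692262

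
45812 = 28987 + 16825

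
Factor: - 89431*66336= - 5932494816 =- 2^5*3^1*691^1*89431^1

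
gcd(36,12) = 12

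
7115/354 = 7115/354 = 20.10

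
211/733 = 211/733 = 0.29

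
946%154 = 22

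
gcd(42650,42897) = 1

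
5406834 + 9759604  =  15166438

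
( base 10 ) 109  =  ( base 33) 3a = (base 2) 1101101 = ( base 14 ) 7B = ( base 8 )155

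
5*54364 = 271820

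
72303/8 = 72303/8 = 9037.88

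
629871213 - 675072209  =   - 45200996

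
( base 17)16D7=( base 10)6875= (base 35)5lf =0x1ADB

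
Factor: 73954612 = 2^2*19^1*59^1*16493^1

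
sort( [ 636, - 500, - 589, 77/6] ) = [ - 589,-500,  77/6,636]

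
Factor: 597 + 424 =1021=   1021^1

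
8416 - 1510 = 6906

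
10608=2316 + 8292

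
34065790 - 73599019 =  - 39533229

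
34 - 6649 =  -6615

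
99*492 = 48708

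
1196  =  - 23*( - 52)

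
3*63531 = 190593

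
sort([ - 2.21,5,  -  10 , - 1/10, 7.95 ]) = [ - 10 ,-2.21 ,-1/10, 5 , 7.95]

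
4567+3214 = 7781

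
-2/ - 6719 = 2/6719 = 0.00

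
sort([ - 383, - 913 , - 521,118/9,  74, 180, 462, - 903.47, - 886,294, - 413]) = [  -  913, - 903.47, - 886 , - 521,  -  413, - 383,118/9,74, 180,294, 462 ] 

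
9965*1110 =11061150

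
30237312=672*44996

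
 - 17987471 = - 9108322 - 8879149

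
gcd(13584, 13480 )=8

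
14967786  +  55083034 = 70050820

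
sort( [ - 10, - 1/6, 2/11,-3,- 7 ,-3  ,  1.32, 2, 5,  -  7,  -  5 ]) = [ - 10, - 7, - 7, - 5 ,-3,  -  3, - 1/6,2/11,1.32, 2, 5]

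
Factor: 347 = 347^1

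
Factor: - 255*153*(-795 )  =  31016925 = 3^4*5^2*17^2*53^1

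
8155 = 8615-460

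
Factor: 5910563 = 23^1*256981^1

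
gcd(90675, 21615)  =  15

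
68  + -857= - 789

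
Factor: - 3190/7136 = -2^(- 4 )*5^1*11^1*29^1*223^ ( - 1) = -1595/3568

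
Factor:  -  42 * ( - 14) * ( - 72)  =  -42336 = - 2^5*3^3 *7^2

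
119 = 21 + 98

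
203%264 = 203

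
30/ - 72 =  - 1+ 7/12 = - 0.42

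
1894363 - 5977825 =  - 4083462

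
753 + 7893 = 8646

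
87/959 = 87/959 = 0.09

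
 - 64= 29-93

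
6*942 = 5652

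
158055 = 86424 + 71631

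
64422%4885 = 917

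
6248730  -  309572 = 5939158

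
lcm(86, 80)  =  3440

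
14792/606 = 24 + 124/303 = 24.41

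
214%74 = 66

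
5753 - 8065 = -2312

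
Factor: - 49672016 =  - 2^4  *3104501^1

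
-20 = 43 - 63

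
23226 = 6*3871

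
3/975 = 1/325 = 0.00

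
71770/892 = 80 + 205/446 = 80.46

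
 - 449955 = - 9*49995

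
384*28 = 10752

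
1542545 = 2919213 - 1376668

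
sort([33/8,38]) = [33/8,38] 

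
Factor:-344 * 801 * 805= - 221812920 = - 2^3* 3^2*5^1*7^1*23^1 * 43^1*89^1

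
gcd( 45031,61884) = 1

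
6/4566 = 1/761 = 0.00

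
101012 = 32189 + 68823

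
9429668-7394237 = 2035431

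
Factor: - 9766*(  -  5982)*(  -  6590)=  - 2^3*3^1* 5^1*19^1*257^1*659^1*997^1 = - 384989197080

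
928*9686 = 8988608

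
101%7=3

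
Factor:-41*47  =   - 41^1 * 47^1 = - 1927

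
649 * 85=55165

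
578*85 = 49130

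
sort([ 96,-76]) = [ - 76, 96] 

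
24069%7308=2145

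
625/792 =625/792 = 0.79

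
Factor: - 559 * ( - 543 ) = 303537 = 3^1*13^1*43^1 * 181^1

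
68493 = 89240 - 20747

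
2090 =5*418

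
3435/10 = 687/2 = 343.50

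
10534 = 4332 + 6202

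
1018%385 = 248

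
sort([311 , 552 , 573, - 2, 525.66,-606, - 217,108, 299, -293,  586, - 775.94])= [  -  775.94, - 606, - 293, - 217, - 2, 108,299, 311,525.66,552,  573, 586] 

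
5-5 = 0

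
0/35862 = 0 = 0.00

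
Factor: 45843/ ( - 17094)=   -  59/22  =  - 2^( - 1 )*11^(  -  1)*59^1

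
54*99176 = 5355504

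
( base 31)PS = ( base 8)1443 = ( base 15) 388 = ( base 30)QN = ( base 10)803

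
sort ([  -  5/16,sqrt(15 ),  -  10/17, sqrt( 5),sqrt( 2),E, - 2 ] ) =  [ - 2, - 10/17, - 5/16, sqrt (2 ), sqrt( 5),E,sqrt( 15 )]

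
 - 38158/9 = -38158/9 = - 4239.78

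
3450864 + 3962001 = 7412865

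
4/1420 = 1/355 = 0.00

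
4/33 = 4/33 = 0.12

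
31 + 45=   76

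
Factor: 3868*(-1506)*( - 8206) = 47801656848 = 2^4* 3^1*11^1 * 251^1*373^1*967^1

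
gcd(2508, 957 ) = 33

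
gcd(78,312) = 78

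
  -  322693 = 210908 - 533601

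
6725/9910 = 1345/1982 = 0.68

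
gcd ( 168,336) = 168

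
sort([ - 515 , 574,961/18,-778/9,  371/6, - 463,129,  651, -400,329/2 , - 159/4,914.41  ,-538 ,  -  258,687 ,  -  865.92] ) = [ - 865.92  ,  -  538, - 515, - 463,-400, -258,-778/9, - 159/4,961/18 , 371/6 , 129,329/2, 574,651, 687, 914.41]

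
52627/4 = 52627/4 = 13156.75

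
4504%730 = 124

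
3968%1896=176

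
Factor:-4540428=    - 2^2*3^3 * 17^1*2473^1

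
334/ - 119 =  - 334/119 = - 2.81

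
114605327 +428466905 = 543072232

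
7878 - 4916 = 2962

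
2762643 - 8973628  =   - 6210985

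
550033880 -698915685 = -148881805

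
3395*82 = 278390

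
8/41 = 8/41= 0.20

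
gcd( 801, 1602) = 801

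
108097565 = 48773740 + 59323825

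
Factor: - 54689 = - 17^1*3217^1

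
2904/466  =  1452/233 =6.23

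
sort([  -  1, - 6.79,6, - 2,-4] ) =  [ - 6.79, - 4, - 2, - 1,  6] 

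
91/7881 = 91/7881 = 0.01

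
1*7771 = 7771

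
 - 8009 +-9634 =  - 17643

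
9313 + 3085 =12398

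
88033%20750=5033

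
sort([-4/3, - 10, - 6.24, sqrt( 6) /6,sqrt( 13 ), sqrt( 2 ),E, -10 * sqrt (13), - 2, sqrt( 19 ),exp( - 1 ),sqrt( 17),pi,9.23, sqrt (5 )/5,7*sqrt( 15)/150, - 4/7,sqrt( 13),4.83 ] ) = [ - 10*sqrt( 13 ),-10, - 6.24, - 2, - 4/3,-4/7,7*sqrt( 15 )/150 , exp( -1 ),sqrt( 6 ) /6,  sqrt( 5) /5,sqrt( 2),E,pi, sqrt( 13 ),sqrt( 13 ),  sqrt( 17),sqrt( 19 ),4.83,9.23 ] 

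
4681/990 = 4 + 721/990  =  4.73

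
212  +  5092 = 5304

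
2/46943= 2/46943  =  0.00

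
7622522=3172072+4450450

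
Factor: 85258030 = 2^1*5^1* 11^1*13^1*59621^1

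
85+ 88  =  173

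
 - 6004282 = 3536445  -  9540727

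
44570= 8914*5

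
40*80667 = 3226680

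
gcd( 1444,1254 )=38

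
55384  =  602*92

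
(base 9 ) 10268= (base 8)15201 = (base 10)6785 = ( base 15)2025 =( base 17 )1682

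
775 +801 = 1576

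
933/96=9 + 23/32= 9.72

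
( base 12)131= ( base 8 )265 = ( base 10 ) 181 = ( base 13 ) 10c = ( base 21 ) 8D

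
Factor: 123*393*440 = 21269160 =2^3*3^2*5^1*11^1* 41^1 *131^1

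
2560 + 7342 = 9902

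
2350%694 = 268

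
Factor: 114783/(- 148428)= -2^( - 2)*3^( - 1)*7^(  -  1)*19^( -1) *31^(  -  1)*38261^1 = - 38261/49476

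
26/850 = 13/425=0.03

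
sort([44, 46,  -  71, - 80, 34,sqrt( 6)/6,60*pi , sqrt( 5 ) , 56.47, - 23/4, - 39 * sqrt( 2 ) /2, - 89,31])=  [ -89, - 80, - 71, - 39*sqrt( 2)/2 ,-23/4 , sqrt( 6)/6, sqrt( 5), 31,  34, 44, 46, 56.47, 60 * pi]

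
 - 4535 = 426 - 4961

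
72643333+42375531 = 115018864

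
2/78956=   1/39478 = 0.00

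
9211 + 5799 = 15010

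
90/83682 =5/4649 = 0.00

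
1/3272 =1/3272 = 0.00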